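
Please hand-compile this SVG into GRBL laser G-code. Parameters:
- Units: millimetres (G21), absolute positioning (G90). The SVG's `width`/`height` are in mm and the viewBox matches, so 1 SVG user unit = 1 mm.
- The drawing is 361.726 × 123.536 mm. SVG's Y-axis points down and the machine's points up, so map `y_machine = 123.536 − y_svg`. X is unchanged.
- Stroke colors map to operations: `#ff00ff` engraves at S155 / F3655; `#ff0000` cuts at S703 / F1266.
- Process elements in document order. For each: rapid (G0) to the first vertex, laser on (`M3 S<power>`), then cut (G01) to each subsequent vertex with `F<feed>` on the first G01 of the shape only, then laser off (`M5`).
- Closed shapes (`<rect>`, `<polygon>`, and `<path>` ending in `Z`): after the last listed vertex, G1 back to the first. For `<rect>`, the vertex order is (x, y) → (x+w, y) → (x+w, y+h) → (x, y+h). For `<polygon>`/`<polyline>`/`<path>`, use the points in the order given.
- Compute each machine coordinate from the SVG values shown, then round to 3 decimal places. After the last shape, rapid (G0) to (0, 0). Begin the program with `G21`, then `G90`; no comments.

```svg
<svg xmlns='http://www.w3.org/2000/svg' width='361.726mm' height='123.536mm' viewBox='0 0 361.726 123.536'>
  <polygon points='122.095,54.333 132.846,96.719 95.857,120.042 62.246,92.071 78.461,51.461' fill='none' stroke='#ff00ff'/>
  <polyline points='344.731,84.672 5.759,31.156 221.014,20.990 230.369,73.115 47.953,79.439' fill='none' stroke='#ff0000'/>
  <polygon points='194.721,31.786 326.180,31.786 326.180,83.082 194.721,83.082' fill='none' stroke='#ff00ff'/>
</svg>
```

G21
G90
G0 X122.095 Y69.203
M3 S155
G01 X132.846 Y26.817 F3655
G01 X95.857 Y3.494
G01 X62.246 Y31.465
G01 X78.461 Y72.075
G01 X122.095 Y69.203
M5
G0 X344.731 Y38.864
M3 S703
G01 X5.759 Y92.380 F1266
G01 X221.014 Y102.546
G01 X230.369 Y50.421
G01 X47.953 Y44.097
M5
G0 X194.721 Y91.750
M3 S155
G01 X326.180 Y91.750 F3655
G01 X326.180 Y40.454
G01 X194.721 Y40.454
G01 X194.721 Y91.750
M5
G0 X0.000 Y0.000

viewBox `0 0 361.726 123.536` with mm width/height → 1 unit = 1 mm. Flip: y_m = 123.536 − y_svg.

**Shape 1** — `<polygon>` regular polygon, stroke `#ff00ff` → engrave (S155, F3655). Machine vertices: (122.095,69.203) → (132.846,26.817) → (95.857,3.494) → (62.246,31.465) → (78.461,72.075) → (122.095,69.203). Closed: final G1 returns to the first vertex.

**Shape 2** — `<polyline>` open polyline, stroke `#ff0000` → cut (S703, F1266). Machine vertices: (344.731,38.864) → (5.759,92.380) → (221.014,102.546) → (230.369,50.421) → (47.953,44.097). Open path.

**Shape 3** — `<polygon>` rectangle, stroke `#ff00ff` → engrave (S155, F3655). Machine vertices: (194.721,91.750) → (326.180,91.750) → (326.180,40.454) → (194.721,40.454) → (194.721,91.750). Closed: final G1 returns to the first vertex.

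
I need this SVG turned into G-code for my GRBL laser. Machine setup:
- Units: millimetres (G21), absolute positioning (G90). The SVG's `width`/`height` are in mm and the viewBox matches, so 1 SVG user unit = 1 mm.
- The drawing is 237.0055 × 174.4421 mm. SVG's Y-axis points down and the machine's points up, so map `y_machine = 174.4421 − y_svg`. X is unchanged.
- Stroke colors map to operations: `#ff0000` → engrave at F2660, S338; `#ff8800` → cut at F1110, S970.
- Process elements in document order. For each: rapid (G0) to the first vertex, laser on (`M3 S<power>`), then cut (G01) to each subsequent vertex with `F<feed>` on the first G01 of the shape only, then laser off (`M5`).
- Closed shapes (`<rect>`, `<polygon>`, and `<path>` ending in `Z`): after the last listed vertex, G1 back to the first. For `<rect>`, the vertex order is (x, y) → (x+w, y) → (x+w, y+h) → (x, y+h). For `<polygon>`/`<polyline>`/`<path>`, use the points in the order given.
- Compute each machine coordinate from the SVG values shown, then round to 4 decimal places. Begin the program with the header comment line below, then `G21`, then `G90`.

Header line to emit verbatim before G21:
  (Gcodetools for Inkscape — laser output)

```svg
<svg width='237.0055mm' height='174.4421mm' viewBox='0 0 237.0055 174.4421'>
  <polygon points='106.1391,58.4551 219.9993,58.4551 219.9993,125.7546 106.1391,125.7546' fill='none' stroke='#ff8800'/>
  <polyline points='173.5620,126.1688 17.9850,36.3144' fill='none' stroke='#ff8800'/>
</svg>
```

(Gcodetools for Inkscape — laser output)
G21
G90
G0 X106.1391 Y115.9870
M3 S970
G01 X219.9993 Y115.9870 F1110
G01 X219.9993 Y48.6875
G01 X106.1391 Y48.6875
G01 X106.1391 Y115.9870
M5
G0 X173.5620 Y48.2733
M3 S970
G01 X17.9850 Y138.1277 F1110
M5

1 u = 1 mm; y_m = 174.4421 − y.

[1] `<polygon>` rectangle, #ff8800→cut S970 F1110: (106.1391,115.9870) → (219.9993,115.9870) → (219.9993,48.6875) → (106.1391,48.6875) → (106.1391,115.9870) (closed)

[2] `<polyline>` line segment, #ff8800→cut S970 F1110: (173.5620,48.2733) → (17.9850,138.1277)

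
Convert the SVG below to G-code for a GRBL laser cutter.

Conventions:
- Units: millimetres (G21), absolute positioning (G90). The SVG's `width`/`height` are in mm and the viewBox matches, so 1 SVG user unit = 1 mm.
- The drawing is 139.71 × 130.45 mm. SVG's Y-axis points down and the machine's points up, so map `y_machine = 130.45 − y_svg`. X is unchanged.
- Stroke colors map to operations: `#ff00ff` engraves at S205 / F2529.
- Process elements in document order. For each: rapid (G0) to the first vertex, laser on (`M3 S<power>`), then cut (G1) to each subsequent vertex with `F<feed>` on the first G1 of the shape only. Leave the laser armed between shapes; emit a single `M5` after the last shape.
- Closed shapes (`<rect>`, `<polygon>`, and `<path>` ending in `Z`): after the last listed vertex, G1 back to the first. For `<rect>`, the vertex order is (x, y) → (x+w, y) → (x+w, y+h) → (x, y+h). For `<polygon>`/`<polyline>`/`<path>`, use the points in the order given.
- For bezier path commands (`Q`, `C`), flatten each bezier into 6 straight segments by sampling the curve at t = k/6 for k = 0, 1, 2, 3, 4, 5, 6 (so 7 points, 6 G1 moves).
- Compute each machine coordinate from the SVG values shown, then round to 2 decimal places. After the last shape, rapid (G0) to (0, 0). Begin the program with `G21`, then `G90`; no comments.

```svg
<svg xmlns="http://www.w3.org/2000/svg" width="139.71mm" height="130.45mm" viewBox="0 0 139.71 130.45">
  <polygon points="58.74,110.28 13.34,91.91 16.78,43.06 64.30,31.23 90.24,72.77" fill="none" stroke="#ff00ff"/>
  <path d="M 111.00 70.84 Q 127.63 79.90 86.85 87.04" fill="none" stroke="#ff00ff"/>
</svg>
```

G21
G90
G0 X58.74 Y20.17
M3 S205
G1 X13.34 Y38.54 F2529
G1 X16.78 Y87.39
G1 X64.30 Y99.22
G1 X90.24 Y57.68
G1 X58.74 Y20.17
G0 X111.00 Y59.61
M3 S205
G1 X114.95 Y56.64 F2529
G1 X115.71 Y53.78
G1 X113.28 Y51.03
G1 X107.66 Y48.38
G1 X98.85 Y45.84
G1 X86.85 Y43.41
M5
G0 X0.00 Y0.00

viewBox `0 0 139.71 130.45` with mm width/height → 1 unit = 1 mm. Flip: y_m = 130.45 − y_svg.

**Shape 1** — `<polygon>` regular polygon, stroke `#ff00ff` → engrave (S205, F2529). Machine vertices: (58.74,20.17) → (13.34,38.54) → (16.78,87.39) → (64.30,99.22) → (90.24,57.68) → (58.74,20.17). Closed: final G1 returns to the first vertex.

**Shape 2** — `<path>` quadratic bezier, stroke `#ff00ff` → engrave (S205, F2529). Control points (SVG): P0=(111.00,70.84), P1=(127.63,79.90), P2=(86.85,87.04); sampled at t=k/6. Machine vertices: (111.00,59.61) → (114.95,56.64) → (115.71,53.78) → (113.28,51.03) → (107.66,48.38) → (98.85,45.84) → (86.85,43.41). Open path.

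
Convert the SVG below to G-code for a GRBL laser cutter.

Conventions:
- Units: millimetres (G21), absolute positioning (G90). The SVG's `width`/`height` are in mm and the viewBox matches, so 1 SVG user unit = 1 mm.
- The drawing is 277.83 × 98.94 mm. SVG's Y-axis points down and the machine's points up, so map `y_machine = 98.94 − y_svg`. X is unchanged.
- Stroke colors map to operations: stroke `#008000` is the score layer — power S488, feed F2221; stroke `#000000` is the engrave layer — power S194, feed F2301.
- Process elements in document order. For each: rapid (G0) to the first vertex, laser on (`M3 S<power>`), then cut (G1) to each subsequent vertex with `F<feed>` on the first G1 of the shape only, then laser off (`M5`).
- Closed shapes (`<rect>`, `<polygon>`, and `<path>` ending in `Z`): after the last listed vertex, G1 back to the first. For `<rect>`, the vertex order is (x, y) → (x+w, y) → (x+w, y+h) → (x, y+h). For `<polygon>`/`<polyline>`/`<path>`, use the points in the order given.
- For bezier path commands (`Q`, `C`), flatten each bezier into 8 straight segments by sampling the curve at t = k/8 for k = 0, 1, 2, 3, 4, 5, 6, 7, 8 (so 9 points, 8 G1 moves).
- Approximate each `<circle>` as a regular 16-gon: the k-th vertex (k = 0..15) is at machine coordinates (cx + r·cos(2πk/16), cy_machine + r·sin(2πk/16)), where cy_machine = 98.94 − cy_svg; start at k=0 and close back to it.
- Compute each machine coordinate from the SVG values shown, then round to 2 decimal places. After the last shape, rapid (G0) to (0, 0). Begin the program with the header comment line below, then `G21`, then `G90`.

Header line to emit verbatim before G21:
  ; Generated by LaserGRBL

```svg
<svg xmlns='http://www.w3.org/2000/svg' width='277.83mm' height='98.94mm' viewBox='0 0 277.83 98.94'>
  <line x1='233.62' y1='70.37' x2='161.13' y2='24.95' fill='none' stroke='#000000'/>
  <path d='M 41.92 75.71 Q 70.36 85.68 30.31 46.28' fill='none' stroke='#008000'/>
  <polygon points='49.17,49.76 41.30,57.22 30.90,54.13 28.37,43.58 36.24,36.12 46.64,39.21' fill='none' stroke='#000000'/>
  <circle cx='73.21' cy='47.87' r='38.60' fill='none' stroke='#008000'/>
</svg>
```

; Generated by LaserGRBL
G21
G90
G0 X233.62 Y28.57
M3 S194
G1 X161.13 Y73.99 F2301
M5
G0 X41.92 Y23.23
M3 S488
G1 X47.96 Y21.51 F2221
G1 X51.86 Y21.33
G1 X53.62 Y22.70
G1 X53.24 Y25.60
G1 X50.72 Y30.05
G1 X46.05 Y36.05
G1 X39.25 Y43.58
G1 X30.31 Y52.66
M5
G0 X49.17 Y49.18
M3 S194
G1 X41.30 Y41.72 F2301
G1 X30.90 Y44.81
G1 X28.37 Y55.36
G1 X36.24 Y62.82
G1 X46.64 Y59.73
G1 X49.17 Y49.18
M5
G0 X111.81 Y51.07
M3 S488
G1 X108.87 Y65.84 F2221
G1 X100.50 Y78.36
G1 X87.98 Y86.73
G1 X73.21 Y89.67
G1 X58.44 Y86.73
G1 X45.92 Y78.36
G1 X37.55 Y65.84
G1 X34.61 Y51.07
G1 X37.55 Y36.30
G1 X45.92 Y23.78
G1 X58.44 Y15.41
G1 X73.21 Y12.47
G1 X87.98 Y15.41
G1 X100.50 Y23.78
G1 X108.87 Y36.30
G1 X111.81 Y51.07
M5
G0 X0.00 Y0.00

Since the viewBox matches the mm dimensions, user units are millimetres directly. The only transform is the Y-flip y_m = 98.94 − y_svg.

Shape 1 is a line segment drawn with `<line>`. Its stroke #000000 means engrave at S194, F2301. After flipping Y the toolpath is (233.62,28.57) → (161.13,73.99).

Shape 2 is a quadratic bezier drawn with `<path>`. Its stroke #008000 means score at S488, F2221. After flipping Y the toolpath is (41.92,23.23) → (47.96,21.51) → (51.86,21.33) → (53.62,22.70) → (53.24,25.60) → (50.72,30.05) → (46.05,36.05) → (39.25,43.58) → (30.31,52.66).

Shape 3 is a regular polygon drawn with `<polygon>`. Its stroke #000000 means engrave at S194, F2301. After flipping Y the toolpath is (49.17,49.18) → (41.30,41.72) → (30.90,44.81) → (28.37,55.36) → (36.24,62.82) → (46.64,59.73) → (49.17,49.18), returning to the start.

Shape 4 is a circle drawn with `<circle>`. Its stroke #008000 means score at S488, F2221. After flipping Y the toolpath is (111.81,51.07) → (108.87,65.84) → (100.50,78.36) → (87.98,86.73) → (73.21,89.67) → (58.44,86.73) → (45.92,78.36) → (37.55,65.84) → (34.61,51.07) → (37.55,36.30) → (45.92,23.78) → (58.44,15.41) → (73.21,12.47) → (87.98,15.41) → (100.50,23.78) → (108.87,36.30) → (111.81,51.07), returning to the start.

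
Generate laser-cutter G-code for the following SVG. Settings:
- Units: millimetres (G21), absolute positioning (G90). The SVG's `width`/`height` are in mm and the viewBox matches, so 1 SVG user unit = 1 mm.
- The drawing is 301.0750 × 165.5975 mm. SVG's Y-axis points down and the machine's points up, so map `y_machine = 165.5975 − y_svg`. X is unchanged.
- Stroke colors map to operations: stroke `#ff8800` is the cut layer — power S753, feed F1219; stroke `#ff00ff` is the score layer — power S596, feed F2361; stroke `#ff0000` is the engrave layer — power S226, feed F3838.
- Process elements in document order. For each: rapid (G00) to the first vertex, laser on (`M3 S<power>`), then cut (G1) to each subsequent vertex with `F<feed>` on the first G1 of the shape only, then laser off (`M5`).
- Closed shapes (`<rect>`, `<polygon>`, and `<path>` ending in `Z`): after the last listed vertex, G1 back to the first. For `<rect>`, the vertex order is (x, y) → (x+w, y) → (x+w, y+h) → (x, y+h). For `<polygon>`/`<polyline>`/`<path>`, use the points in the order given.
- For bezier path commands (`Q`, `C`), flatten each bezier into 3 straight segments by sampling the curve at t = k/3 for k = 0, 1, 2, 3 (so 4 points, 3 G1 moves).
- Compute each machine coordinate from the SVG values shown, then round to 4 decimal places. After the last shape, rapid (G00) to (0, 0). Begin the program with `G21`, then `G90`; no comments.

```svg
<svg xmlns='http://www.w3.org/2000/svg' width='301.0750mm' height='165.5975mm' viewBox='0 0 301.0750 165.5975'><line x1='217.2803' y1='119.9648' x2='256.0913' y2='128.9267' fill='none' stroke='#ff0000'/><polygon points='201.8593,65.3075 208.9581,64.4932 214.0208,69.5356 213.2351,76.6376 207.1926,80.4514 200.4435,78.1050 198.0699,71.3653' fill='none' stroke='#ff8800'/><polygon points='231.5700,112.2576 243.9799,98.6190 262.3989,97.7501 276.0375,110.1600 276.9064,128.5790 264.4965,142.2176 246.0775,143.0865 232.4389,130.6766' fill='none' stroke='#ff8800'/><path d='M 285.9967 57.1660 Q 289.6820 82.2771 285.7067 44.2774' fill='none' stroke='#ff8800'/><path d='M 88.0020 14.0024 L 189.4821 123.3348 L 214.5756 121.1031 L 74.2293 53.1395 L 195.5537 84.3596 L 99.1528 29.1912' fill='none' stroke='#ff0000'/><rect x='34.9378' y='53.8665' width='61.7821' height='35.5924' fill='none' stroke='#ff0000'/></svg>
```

Since the viewBox matches the mm dimensions, user units are millimetres directly. The only transform is the Y-flip y_m = 165.5975 − y_svg.

Shape 1 is a line segment drawn with `<line>`. Its stroke #ff0000 means engrave at S226, F3838. After flipping Y the toolpath is (217.2803,45.6327) → (256.0913,36.6708).

Shape 2 is a regular polygon drawn with `<polygon>`. Its stroke #ff8800 means cut at S753, F1219. After flipping Y the toolpath is (201.8593,100.2900) → (208.9581,101.1043) → (214.0208,96.0619) → (213.2351,88.9599) → (207.1926,85.1461) → (200.4435,87.4925) → (198.0699,94.2322) → (201.8593,100.2900), returning to the start.

Shape 3 is a regular polygon drawn with `<polygon>`. Its stroke #ff8800 means cut at S753, F1219. After flipping Y the toolpath is (231.5700,53.3399) → (243.9799,66.9785) → (262.3989,67.8474) → (276.0375,55.4375) → (276.9064,37.0185) → (264.4965,23.3799) → (246.0775,22.5110) → (232.4389,34.9209) → (231.5700,53.3399), returning to the start.

Shape 4 is a quadratic bezier drawn with `<path>`. Its stroke #ff8800 means cut at S753, F1219. After flipping Y the toolpath is (285.9967,108.4315) → (287.6024,98.7031) → (287.5057,102.9993) → (285.7067,121.3201).

Shape 5 is a open polyline drawn with `<path>`. Its stroke #ff0000 means engrave at S226, F3838. After flipping Y the toolpath is (88.0020,151.5951) → (189.4821,42.2627) → (214.5756,44.4944) → (74.2293,112.4580) → (195.5537,81.2379) → (99.1528,136.4063).

Shape 6 is a rectangle drawn with `<rect>`. Its stroke #ff0000 means engrave at S226, F3838. After flipping Y the toolpath is (34.9378,111.7310) → (96.7199,111.7310) → (96.7199,76.1386) → (34.9378,76.1386) → (34.9378,111.7310), returning to the start.

G21
G90
G00 X217.2803 Y45.6327
M3 S226
G1 X256.0913 Y36.6708 F3838
M5
G00 X201.8593 Y100.2900
M3 S753
G1 X208.9581 Y101.1043 F1219
G1 X214.0208 Y96.0619
G1 X213.2351 Y88.9599
G1 X207.1926 Y85.1461
G1 X200.4435 Y87.4925
G1 X198.0699 Y94.2322
G1 X201.8593 Y100.2900
M5
G00 X231.5700 Y53.3399
M3 S753
G1 X243.9799 Y66.9785 F1219
G1 X262.3989 Y67.8474
G1 X276.0375 Y55.4375
G1 X276.9064 Y37.0185
G1 X264.4965 Y23.3799
G1 X246.0775 Y22.5110
G1 X232.4389 Y34.9209
G1 X231.5700 Y53.3399
M5
G00 X285.9967 Y108.4315
M3 S753
G1 X287.6024 Y98.7031 F1219
G1 X287.5057 Y102.9993
G1 X285.7067 Y121.3201
M5
G00 X88.0020 Y151.5951
M3 S226
G1 X189.4821 Y42.2627 F3838
G1 X214.5756 Y44.4944
G1 X74.2293 Y112.4580
G1 X195.5537 Y81.2379
G1 X99.1528 Y136.4063
M5
G00 X34.9378 Y111.7310
M3 S226
G1 X96.7199 Y111.7310 F3838
G1 X96.7199 Y76.1386
G1 X34.9378 Y76.1386
G1 X34.9378 Y111.7310
M5
G00 X0.0000 Y0.0000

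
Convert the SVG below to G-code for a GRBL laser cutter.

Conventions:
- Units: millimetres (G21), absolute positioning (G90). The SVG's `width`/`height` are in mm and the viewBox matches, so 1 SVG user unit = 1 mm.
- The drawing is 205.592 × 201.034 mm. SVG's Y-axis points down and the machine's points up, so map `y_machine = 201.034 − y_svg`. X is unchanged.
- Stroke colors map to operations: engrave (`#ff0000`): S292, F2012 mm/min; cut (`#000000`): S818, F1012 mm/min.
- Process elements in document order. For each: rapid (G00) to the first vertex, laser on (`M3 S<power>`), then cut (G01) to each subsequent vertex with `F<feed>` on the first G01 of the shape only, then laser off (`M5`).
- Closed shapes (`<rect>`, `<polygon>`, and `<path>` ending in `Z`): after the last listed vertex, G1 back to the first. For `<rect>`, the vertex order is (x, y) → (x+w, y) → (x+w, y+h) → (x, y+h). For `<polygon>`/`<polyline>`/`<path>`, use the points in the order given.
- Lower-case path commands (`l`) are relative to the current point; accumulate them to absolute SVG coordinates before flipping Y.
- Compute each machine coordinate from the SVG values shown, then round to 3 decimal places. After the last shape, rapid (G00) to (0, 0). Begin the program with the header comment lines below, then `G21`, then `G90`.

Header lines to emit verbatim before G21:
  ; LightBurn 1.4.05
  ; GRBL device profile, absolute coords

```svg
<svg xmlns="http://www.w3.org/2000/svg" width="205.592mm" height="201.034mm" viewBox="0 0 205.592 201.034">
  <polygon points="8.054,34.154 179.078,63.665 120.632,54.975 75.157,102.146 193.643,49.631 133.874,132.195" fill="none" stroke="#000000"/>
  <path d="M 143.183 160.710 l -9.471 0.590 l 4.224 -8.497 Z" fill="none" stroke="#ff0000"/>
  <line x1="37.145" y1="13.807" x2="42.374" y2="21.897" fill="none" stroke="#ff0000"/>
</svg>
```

1 u = 1 mm; y_m = 201.034 − y.

[1] `<polygon>` closed polygon, #000000→cut S818 F1012: (8.054,166.880) → (179.078,137.369) → (120.632,146.059) → (75.157,98.888) → (193.643,151.403) → (133.874,68.839) → (8.054,166.880) (closed)

[2] `<path>` regular polygon, #ff0000→engrave S292 F2012: (143.183,40.324) → (133.712,39.734) → (137.936,48.231) → (143.183,40.324) (closed)

[3] `<line>` line segment, #ff0000→engrave S292 F2012: (37.145,187.227) → (42.374,179.137)

; LightBurn 1.4.05
; GRBL device profile, absolute coords
G21
G90
G00 X8.054 Y166.880
M3 S818
G01 X179.078 Y137.369 F1012
G01 X120.632 Y146.059
G01 X75.157 Y98.888
G01 X193.643 Y151.403
G01 X133.874 Y68.839
G01 X8.054 Y166.880
M5
G00 X143.183 Y40.324
M3 S292
G01 X133.712 Y39.734 F2012
G01 X137.936 Y48.231
G01 X143.183 Y40.324
M5
G00 X37.145 Y187.227
M3 S292
G01 X42.374 Y179.137 F2012
M5
G00 X0.000 Y0.000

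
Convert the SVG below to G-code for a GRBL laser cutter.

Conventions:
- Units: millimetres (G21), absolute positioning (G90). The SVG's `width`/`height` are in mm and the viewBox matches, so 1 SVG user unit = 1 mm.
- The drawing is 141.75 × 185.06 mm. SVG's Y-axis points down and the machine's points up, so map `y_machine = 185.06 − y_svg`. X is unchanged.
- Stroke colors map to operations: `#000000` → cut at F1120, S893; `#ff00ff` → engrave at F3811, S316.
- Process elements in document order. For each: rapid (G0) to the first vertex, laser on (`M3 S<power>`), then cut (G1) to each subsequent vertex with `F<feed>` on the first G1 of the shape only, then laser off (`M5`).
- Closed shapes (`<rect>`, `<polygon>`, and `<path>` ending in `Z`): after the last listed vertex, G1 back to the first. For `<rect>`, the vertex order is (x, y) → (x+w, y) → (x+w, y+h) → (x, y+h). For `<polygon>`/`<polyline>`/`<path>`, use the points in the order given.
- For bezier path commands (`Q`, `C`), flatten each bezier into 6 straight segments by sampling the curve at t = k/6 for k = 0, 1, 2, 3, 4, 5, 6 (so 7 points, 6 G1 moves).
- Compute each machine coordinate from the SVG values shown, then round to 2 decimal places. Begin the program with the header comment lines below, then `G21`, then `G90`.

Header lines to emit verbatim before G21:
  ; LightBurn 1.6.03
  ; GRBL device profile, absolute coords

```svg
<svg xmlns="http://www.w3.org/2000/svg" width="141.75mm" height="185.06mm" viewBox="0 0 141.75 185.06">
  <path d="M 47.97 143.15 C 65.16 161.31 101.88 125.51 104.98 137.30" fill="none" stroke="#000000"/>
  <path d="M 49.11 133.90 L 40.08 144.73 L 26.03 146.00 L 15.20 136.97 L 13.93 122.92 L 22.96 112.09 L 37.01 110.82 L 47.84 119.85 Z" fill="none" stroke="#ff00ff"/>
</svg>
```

1 u = 1 mm; y_m = 185.06 − y.

[1] `<path>` cubic bezier, #000000→cut S893 F1120: (47.97,41.91) → (57.95,36.86) → (69.70,37.98) → (81.76,42.45) → (92.64,47.45) → (100.87,50.16) → (104.98,47.76)

[2] `<path>` regular polygon, #ff00ff→engrave S316 F3811: (49.11,51.16) → (40.08,40.33) → (26.03,39.06) → (15.20,48.09) → (13.93,62.14) → (22.96,72.97) → (37.01,74.24) → (47.84,65.21) → (49.11,51.16) (closed)

; LightBurn 1.6.03
; GRBL device profile, absolute coords
G21
G90
G0 X47.97 Y41.91
M3 S893
G1 X57.95 Y36.86 F1120
G1 X69.70 Y37.98
G1 X81.76 Y42.45
G1 X92.64 Y47.45
G1 X100.87 Y50.16
G1 X104.98 Y47.76
M5
G0 X49.11 Y51.16
M3 S316
G1 X40.08 Y40.33 F3811
G1 X26.03 Y39.06
G1 X15.20 Y48.09
G1 X13.93 Y62.14
G1 X22.96 Y72.97
G1 X37.01 Y74.24
G1 X47.84 Y65.21
G1 X49.11 Y51.16
M5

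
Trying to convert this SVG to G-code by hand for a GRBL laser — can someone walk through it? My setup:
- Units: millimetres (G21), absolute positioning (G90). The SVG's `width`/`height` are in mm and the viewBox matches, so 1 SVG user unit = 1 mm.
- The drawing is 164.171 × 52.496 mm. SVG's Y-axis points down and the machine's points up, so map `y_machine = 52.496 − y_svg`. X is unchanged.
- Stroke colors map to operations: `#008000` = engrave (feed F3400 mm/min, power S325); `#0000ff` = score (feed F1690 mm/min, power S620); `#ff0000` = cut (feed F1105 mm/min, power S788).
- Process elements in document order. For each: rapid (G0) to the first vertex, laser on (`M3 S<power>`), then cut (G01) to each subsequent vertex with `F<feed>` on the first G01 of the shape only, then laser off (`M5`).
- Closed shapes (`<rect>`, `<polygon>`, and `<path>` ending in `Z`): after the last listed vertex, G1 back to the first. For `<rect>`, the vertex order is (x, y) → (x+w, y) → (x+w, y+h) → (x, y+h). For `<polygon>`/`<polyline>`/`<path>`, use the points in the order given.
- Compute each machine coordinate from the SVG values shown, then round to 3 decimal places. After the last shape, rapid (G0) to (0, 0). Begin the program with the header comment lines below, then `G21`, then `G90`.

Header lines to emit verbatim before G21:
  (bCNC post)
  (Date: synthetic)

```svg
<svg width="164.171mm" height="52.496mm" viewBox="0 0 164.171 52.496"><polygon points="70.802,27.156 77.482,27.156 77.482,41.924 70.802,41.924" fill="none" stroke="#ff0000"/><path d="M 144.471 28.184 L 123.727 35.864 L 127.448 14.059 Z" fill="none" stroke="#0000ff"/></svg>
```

viewBox `0 0 164.171 52.496` with mm width/height → 1 unit = 1 mm. Flip: y_m = 52.496 − y_svg.

**Shape 1** — `<polygon>` rectangle, stroke `#ff0000` → cut (S788, F1105). Machine vertices: (70.802,25.340) → (77.482,25.340) → (77.482,10.572) → (70.802,10.572) → (70.802,25.340). Closed: final G1 returns to the first vertex.

**Shape 2** — `<path>` regular polygon, stroke `#0000ff` → score (S620, F1690). Machine vertices: (144.471,24.312) → (123.727,16.632) → (127.448,38.437) → (144.471,24.312). Closed: final G1 returns to the first vertex.

(bCNC post)
(Date: synthetic)
G21
G90
G0 X70.802 Y25.340
M3 S788
G01 X77.482 Y25.340 F1105
G01 X77.482 Y10.572
G01 X70.802 Y10.572
G01 X70.802 Y25.340
M5
G0 X144.471 Y24.312
M3 S620
G01 X123.727 Y16.632 F1690
G01 X127.448 Y38.437
G01 X144.471 Y24.312
M5
G0 X0.000 Y0.000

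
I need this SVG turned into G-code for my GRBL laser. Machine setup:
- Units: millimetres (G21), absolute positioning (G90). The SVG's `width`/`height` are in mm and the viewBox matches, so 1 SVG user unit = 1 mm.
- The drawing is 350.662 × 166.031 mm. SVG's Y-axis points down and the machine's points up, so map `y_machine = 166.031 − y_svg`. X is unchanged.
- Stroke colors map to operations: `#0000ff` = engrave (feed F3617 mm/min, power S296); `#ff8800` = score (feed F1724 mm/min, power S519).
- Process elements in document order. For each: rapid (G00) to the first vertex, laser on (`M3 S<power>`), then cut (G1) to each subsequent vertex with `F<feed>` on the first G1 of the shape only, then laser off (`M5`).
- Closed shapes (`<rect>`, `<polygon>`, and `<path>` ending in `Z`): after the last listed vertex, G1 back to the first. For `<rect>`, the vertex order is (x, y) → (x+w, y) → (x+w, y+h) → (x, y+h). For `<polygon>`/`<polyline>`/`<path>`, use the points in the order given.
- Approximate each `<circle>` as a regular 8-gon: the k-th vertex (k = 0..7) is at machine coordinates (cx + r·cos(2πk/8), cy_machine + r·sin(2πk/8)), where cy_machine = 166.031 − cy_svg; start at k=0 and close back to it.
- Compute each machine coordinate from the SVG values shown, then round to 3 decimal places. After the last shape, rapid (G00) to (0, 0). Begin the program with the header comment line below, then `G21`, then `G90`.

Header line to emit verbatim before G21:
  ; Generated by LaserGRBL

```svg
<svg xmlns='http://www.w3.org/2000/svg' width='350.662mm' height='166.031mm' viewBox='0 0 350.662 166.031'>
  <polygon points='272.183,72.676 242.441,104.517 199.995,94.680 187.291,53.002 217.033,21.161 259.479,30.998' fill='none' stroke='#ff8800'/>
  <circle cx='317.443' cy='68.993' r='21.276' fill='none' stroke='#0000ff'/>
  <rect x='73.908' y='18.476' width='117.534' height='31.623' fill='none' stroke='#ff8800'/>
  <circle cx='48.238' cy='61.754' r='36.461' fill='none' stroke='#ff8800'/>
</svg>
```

Since the viewBox matches the mm dimensions, user units are millimetres directly. The only transform is the Y-flip y_m = 166.031 − y_svg.

Shape 1 is a regular polygon drawn with `<polygon>`. Its stroke #ff8800 means score at S519, F1724. After flipping Y the toolpath is (272.183,93.355) → (242.441,61.514) → (199.995,71.351) → (187.291,113.029) → (217.033,144.870) → (259.479,135.033) → (272.183,93.355), returning to the start.

Shape 2 is a circle drawn with `<circle>`. Its stroke #0000ff means engrave at S296, F3617. After flipping Y the toolpath is (338.719,97.038) → (332.487,112.082) → (317.443,118.314) → (302.399,112.082) → (296.167,97.038) → (302.399,81.994) → (317.443,75.762) → (332.487,81.994) → (338.719,97.038), returning to the start.

Shape 3 is a rectangle drawn with `<rect>`. Its stroke #ff8800 means score at S519, F1724. After flipping Y the toolpath is (73.908,147.555) → (191.442,147.555) → (191.442,115.932) → (73.908,115.932) → (73.908,147.555), returning to the start.

Shape 4 is a circle drawn with `<circle>`. Its stroke #ff8800 means score at S519, F1724. After flipping Y the toolpath is (84.699,104.277) → (74.020,130.059) → (48.238,140.738) → (22.456,130.059) → (11.777,104.277) → (22.456,78.495) → (48.238,67.816) → (74.020,78.495) → (84.699,104.277), returning to the start.

; Generated by LaserGRBL
G21
G90
G00 X272.183 Y93.355
M3 S519
G1 X242.441 Y61.514 F1724
G1 X199.995 Y71.351
G1 X187.291 Y113.029
G1 X217.033 Y144.870
G1 X259.479 Y135.033
G1 X272.183 Y93.355
M5
G00 X338.719 Y97.038
M3 S296
G1 X332.487 Y112.082 F3617
G1 X317.443 Y118.314
G1 X302.399 Y112.082
G1 X296.167 Y97.038
G1 X302.399 Y81.994
G1 X317.443 Y75.762
G1 X332.487 Y81.994
G1 X338.719 Y97.038
M5
G00 X73.908 Y147.555
M3 S519
G1 X191.442 Y147.555 F1724
G1 X191.442 Y115.932
G1 X73.908 Y115.932
G1 X73.908 Y147.555
M5
G00 X84.699 Y104.277
M3 S519
G1 X74.020 Y130.059 F1724
G1 X48.238 Y140.738
G1 X22.456 Y130.059
G1 X11.777 Y104.277
G1 X22.456 Y78.495
G1 X48.238 Y67.816
G1 X74.020 Y78.495
G1 X84.699 Y104.277
M5
G00 X0.000 Y0.000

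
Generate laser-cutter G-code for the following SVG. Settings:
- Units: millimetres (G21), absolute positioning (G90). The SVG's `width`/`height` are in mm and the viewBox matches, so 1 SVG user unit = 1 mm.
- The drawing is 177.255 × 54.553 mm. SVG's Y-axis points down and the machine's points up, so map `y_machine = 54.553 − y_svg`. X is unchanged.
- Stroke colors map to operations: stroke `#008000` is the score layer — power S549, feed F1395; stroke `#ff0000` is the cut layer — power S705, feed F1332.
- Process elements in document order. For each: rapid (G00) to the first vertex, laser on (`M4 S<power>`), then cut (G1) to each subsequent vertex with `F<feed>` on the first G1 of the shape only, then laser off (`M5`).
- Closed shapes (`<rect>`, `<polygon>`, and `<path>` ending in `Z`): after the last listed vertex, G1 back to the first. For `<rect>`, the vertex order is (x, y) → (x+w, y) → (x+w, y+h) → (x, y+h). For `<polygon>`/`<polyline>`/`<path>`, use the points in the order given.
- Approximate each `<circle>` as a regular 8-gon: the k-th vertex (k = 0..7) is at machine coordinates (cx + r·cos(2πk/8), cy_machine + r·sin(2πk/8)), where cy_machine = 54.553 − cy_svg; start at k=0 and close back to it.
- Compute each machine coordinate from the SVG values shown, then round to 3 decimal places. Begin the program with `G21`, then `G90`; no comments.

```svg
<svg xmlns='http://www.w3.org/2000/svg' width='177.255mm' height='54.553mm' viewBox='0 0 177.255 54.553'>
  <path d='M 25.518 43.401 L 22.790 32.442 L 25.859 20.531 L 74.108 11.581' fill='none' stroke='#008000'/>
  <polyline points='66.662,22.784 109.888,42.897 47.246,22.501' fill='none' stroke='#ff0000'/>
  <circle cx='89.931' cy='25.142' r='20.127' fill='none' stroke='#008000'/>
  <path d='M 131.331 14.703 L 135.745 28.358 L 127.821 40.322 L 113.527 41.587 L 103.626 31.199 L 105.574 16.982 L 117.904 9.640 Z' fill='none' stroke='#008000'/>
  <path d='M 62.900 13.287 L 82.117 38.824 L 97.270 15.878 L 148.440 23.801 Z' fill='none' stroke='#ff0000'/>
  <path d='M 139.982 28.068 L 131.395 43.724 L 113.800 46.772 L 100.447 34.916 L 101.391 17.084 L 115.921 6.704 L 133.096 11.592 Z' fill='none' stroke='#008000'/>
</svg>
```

G21
G90
G00 X25.518 Y11.152
M4 S549
G1 X22.790 Y22.111 F1395
G1 X25.859 Y34.022
G1 X74.108 Y42.972
M5
G00 X66.662 Y31.769
M4 S705
G1 X109.888 Y11.656 F1332
G1 X47.246 Y32.052
M5
G00 X110.058 Y29.411
M4 S549
G1 X104.163 Y43.643 F1395
G1 X89.931 Y49.538
G1 X75.699 Y43.643
G1 X69.804 Y29.411
G1 X75.699 Y15.179
G1 X89.931 Y9.284
G1 X104.163 Y15.179
G1 X110.058 Y29.411
M5
G00 X131.331 Y39.850
M4 S549
G1 X135.745 Y26.195 F1395
G1 X127.821 Y14.231
G1 X113.527 Y12.966
G1 X103.626 Y23.354
G1 X105.574 Y37.571
G1 X117.904 Y44.913
G1 X131.331 Y39.850
M5
G00 X62.900 Y41.266
M4 S705
G1 X82.117 Y15.729 F1332
G1 X97.270 Y38.675
G1 X148.440 Y30.752
G1 X62.900 Y41.266
M5
G00 X139.982 Y26.485
M4 S549
G1 X131.395 Y10.829 F1395
G1 X113.800 Y7.781
G1 X100.447 Y19.637
G1 X101.391 Y37.469
G1 X115.921 Y47.849
G1 X133.096 Y42.961
G1 X139.982 Y26.485
M5

viewBox `0 0 177.255 54.553` with mm width/height → 1 unit = 1 mm. Flip: y_m = 54.553 − y_svg.

**Shape 1** — `<path>` open polyline, stroke `#008000` → score (S549, F1395). Machine vertices: (25.518,11.152) → (22.790,22.111) → (25.859,34.022) → (74.108,42.972). Open path.

**Shape 2** — `<polyline>` open polyline, stroke `#ff0000` → cut (S705, F1332). Machine vertices: (66.662,31.769) → (109.888,11.656) → (47.246,32.052). Open path.

**Shape 3** — `<circle>` circle, stroke `#008000` → score (S549, F1395). Machine vertices: (110.058,29.411) → (104.163,43.643) → (89.931,49.538) → (75.699,43.643) → (69.804,29.411) → (75.699,15.179) → (89.931,9.284) → (104.163,15.179) → (110.058,29.411). Closed: final G1 returns to the first vertex.

**Shape 4** — `<path>` regular polygon, stroke `#008000` → score (S549, F1395). Machine vertices: (131.331,39.850) → (135.745,26.195) → (127.821,14.231) → (113.527,12.966) → (103.626,23.354) → (105.574,37.571) → (117.904,44.913) → (131.331,39.850). Closed: final G1 returns to the first vertex.

**Shape 5** — `<path>` closed polygon, stroke `#ff0000` → cut (S705, F1332). Machine vertices: (62.900,41.266) → (82.117,15.729) → (97.270,38.675) → (148.440,30.752) → (62.900,41.266). Closed: final G1 returns to the first vertex.

**Shape 6** — `<path>` regular polygon, stroke `#008000` → score (S549, F1395). Machine vertices: (139.982,26.485) → (131.395,10.829) → (113.800,7.781) → (100.447,19.637) → (101.391,37.469) → (115.921,47.849) → (133.096,42.961) → (139.982,26.485). Closed: final G1 returns to the first vertex.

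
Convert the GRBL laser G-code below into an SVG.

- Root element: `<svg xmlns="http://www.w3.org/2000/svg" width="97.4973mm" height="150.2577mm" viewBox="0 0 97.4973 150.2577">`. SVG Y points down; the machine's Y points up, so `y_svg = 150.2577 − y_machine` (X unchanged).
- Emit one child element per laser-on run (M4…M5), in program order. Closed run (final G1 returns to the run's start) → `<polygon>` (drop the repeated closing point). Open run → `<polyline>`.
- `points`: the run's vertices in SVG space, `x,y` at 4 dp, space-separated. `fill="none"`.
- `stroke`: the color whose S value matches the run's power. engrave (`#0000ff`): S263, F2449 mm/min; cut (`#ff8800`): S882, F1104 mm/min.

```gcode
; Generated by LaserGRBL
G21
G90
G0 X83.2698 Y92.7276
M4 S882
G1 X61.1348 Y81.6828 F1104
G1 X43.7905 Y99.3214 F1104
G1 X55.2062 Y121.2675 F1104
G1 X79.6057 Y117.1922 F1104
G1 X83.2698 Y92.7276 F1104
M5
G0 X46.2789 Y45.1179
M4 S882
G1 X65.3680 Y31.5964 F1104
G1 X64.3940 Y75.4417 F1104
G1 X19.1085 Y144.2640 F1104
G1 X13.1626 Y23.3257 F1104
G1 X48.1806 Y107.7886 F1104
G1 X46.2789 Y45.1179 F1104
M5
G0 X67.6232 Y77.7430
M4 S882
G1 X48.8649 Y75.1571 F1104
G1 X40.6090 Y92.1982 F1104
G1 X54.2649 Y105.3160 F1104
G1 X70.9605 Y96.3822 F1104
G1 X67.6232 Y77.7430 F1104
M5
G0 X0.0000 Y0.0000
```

Each laser-on run becomes one SVG element. Flip Y back into SVG space with y_svg = 150.2577 − y_machine. Every run uses S882, so all elements get stroke `#ff8800` (cut).

Run 1: The run returns to its start, so emit a `<polygon>` with points (Y-flipped): 83.2698,57.5301 61.1348,68.5749 43.7905,50.9363 55.2062,28.9902 79.6057,33.0655.

Run 2: The run returns to its start, so emit a `<polygon>` with points (Y-flipped): 46.2789,105.1398 65.3680,118.6613 64.3940,74.8160 19.1085,5.9937 13.1626,126.9320 48.1806,42.4691.

Run 3: The run returns to its start, so emit a `<polygon>` with points (Y-flipped): 67.6232,72.5147 48.8649,75.1006 40.6090,58.0595 54.2649,44.9417 70.9605,53.8755.

<svg xmlns="http://www.w3.org/2000/svg" width="97.4973mm" height="150.2577mm" viewBox="0 0 97.4973 150.2577">
  <polygon points="83.2698,57.5301 61.1348,68.5749 43.7905,50.9363 55.2062,28.9902 79.6057,33.0655" fill="none" stroke="#ff8800"/>
  <polygon points="46.2789,105.1398 65.3680,118.6613 64.3940,74.8160 19.1085,5.9937 13.1626,126.9320 48.1806,42.4691" fill="none" stroke="#ff8800"/>
  <polygon points="67.6232,72.5147 48.8649,75.1006 40.6090,58.0595 54.2649,44.9417 70.9605,53.8755" fill="none" stroke="#ff8800"/>
</svg>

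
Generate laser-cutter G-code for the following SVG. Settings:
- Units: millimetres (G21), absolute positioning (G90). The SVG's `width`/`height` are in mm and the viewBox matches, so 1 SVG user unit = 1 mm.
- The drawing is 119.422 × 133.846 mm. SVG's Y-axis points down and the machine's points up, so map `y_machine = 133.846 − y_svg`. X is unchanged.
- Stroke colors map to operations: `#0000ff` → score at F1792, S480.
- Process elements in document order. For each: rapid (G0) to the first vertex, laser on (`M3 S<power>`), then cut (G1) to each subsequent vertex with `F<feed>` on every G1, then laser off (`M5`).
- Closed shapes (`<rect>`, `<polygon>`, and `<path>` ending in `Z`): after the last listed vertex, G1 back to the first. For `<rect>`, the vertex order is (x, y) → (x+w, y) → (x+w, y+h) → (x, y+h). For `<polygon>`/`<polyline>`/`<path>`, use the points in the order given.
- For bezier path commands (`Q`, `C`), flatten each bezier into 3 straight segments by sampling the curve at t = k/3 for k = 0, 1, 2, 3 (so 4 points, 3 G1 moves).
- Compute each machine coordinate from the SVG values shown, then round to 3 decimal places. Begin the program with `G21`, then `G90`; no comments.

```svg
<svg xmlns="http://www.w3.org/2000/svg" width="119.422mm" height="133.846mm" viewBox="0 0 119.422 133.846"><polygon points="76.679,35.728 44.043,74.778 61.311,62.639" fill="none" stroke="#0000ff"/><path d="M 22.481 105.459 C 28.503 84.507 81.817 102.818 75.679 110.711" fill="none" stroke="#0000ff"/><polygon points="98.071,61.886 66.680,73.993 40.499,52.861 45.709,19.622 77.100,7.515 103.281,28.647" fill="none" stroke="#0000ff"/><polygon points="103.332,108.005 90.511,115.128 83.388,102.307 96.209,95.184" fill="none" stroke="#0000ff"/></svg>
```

G21
G90
G0 X76.679 Y98.118
M3 S480
G1 X44.043 Y59.068 F1792
G1 X61.311 Y71.207 F1792
G1 X76.679 Y98.118 F1792
M5
G0 X22.481 Y28.387
M3 S480
G1 X40.314 Y38.091 F1792
G1 X65.953 Y32.661 F1792
G1 X75.679 Y23.135 F1792
M5
G0 X98.071 Y71.960
M3 S480
G1 X66.680 Y59.853 F1792
G1 X40.499 Y80.985 F1792
G1 X45.709 Y114.224 F1792
G1 X77.100 Y126.331 F1792
G1 X103.281 Y105.199 F1792
G1 X98.071 Y71.960 F1792
M5
G0 X103.332 Y25.841
M3 S480
G1 X90.511 Y18.718 F1792
G1 X83.388 Y31.539 F1792
G1 X96.209 Y38.662 F1792
G1 X103.332 Y25.841 F1792
M5

1 u = 1 mm; y_m = 133.846 − y.

[1] `<polygon>` closed polygon, #0000ff→score S480 F1792: (76.679,98.118) → (44.043,59.068) → (61.311,71.207) → (76.679,98.118) (closed)

[2] `<path>` cubic bezier, #0000ff→score S480 F1792: (22.481,28.387) → (40.314,38.091) → (65.953,32.661) → (75.679,23.135)

[3] `<polygon>` regular polygon, #0000ff→score S480 F1792: (98.071,71.960) → (66.680,59.853) → (40.499,80.985) → (45.709,114.224) → (77.100,126.331) → (103.281,105.199) → (98.071,71.960) (closed)

[4] `<polygon>` regular polygon, #0000ff→score S480 F1792: (103.332,25.841) → (90.511,18.718) → (83.388,31.539) → (96.209,38.662) → (103.332,25.841) (closed)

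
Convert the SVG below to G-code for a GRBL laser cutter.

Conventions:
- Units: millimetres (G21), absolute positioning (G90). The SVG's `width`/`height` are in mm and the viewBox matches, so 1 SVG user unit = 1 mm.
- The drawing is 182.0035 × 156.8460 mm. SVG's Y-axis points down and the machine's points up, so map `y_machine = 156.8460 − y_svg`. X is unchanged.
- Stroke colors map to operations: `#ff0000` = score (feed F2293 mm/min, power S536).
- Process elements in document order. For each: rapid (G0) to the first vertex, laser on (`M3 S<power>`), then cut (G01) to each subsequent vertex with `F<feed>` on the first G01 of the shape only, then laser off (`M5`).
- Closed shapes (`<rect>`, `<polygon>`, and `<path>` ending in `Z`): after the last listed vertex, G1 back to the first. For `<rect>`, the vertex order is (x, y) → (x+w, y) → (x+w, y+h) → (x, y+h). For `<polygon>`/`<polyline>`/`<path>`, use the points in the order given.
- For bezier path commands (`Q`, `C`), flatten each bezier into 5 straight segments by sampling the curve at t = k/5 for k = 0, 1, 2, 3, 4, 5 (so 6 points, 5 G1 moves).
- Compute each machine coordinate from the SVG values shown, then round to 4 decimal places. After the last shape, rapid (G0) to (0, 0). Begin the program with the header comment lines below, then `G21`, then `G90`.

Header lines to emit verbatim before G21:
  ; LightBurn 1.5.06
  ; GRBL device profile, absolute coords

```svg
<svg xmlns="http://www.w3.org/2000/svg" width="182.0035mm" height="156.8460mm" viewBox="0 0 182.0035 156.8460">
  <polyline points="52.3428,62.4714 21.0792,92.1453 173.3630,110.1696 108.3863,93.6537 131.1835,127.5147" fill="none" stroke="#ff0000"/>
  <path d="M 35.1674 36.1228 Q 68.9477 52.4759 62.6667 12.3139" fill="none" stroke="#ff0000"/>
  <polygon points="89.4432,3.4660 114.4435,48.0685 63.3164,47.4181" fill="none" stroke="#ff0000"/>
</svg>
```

Since the viewBox matches the mm dimensions, user units are millimetres directly. The only transform is the Y-flip y_m = 156.8460 − y_svg.

Shape 1 is a open polyline drawn with `<polyline>`. Its stroke #ff0000 means score at S536, F2293. After flipping Y the toolpath is (52.3428,94.3746) → (21.0792,64.7007) → (173.3630,46.6764) → (108.3863,63.1923) → (131.1835,29.3313).

Shape 2 is a quadratic bezier drawn with `<path>`. Its stroke #ff0000 means score at S536, F2293. After flipping Y the toolpath is (35.1674,120.7232) → (47.0771,116.4426) → (55.7818,116.6831) → (61.2817,121.4449) → (63.5766,130.7279) → (62.6667,144.5321).

Shape 3 is a regular polygon drawn with `<polygon>`. Its stroke #ff0000 means score at S536, F2293. After flipping Y the toolpath is (89.4432,153.3800) → (114.4435,108.7775) → (63.3164,109.4279) → (89.4432,153.3800), returning to the start.

; LightBurn 1.5.06
; GRBL device profile, absolute coords
G21
G90
G0 X52.3428 Y94.3746
M3 S536
G01 X21.0792 Y64.7007 F2293
G01 X173.3630 Y46.6764
G01 X108.3863 Y63.1923
G01 X131.1835 Y29.3313
M5
G0 X35.1674 Y120.7232
M3 S536
G01 X47.0771 Y116.4426 F2293
G01 X55.7818 Y116.6831
G01 X61.2817 Y121.4449
G01 X63.5766 Y130.7279
G01 X62.6667 Y144.5321
M5
G0 X89.4432 Y153.3800
M3 S536
G01 X114.4435 Y108.7775 F2293
G01 X63.3164 Y109.4279
G01 X89.4432 Y153.3800
M5
G0 X0.0000 Y0.0000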